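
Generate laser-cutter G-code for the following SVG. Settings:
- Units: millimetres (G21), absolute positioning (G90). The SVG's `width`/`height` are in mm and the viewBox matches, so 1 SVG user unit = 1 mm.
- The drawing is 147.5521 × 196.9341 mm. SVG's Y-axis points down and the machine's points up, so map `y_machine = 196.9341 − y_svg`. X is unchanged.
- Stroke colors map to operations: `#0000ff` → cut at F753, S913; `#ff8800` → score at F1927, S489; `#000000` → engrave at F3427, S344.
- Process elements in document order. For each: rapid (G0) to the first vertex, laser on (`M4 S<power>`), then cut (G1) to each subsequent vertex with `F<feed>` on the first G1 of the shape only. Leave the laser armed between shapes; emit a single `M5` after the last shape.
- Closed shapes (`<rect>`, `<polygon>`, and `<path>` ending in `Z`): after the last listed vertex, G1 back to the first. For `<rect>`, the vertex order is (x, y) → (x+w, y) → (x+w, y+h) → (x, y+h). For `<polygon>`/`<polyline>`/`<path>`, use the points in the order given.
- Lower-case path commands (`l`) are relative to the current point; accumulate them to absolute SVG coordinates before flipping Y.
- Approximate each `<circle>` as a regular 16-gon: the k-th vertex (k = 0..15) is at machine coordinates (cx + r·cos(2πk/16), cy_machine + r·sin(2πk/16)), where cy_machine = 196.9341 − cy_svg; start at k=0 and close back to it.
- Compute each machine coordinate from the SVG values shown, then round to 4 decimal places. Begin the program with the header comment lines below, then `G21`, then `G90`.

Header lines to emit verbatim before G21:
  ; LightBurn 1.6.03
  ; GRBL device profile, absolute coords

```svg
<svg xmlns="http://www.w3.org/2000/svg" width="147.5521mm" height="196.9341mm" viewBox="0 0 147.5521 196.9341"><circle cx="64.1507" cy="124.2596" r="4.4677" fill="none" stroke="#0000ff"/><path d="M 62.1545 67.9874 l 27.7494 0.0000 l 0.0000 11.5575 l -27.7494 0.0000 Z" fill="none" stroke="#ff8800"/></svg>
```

viewBox `0 0 147.5521 196.9341` with mm width/height → 1 unit = 1 mm. Flip: y_m = 196.9341 − y_svg.

**Shape 1** — `<circle>` circle, stroke `#0000ff` → cut (S913, F753). Machine vertices: (68.6184,72.6745) → (68.2783,74.3842) → (67.3098,75.8336) → (65.8604,76.8021) → (64.1507,77.1422) → (62.4410,76.8021) → (60.9916,75.8336) → (60.0231,74.3842) → (59.6830,72.6745) → (60.0231,70.9648) → (60.9916,69.5154) → (62.4410,68.5469) → (64.1507,68.2068) → (65.8604,68.5469) → (67.3098,69.5154) → (68.2783,70.9648) → (68.6184,72.6745). Closed: final G1 returns to the first vertex.

**Shape 2** — `<path>` rectangle, stroke `#ff8800` → score (S489, F1927). Machine vertices: (62.1545,128.9467) → (89.9039,128.9467) → (89.9039,117.3892) → (62.1545,117.3892) → (62.1545,128.9467). Closed: final G1 returns to the first vertex.

; LightBurn 1.6.03
; GRBL device profile, absolute coords
G21
G90
G0 X68.6184 Y72.6745
M4 S913
G1 X68.2783 Y74.3842 F753
G1 X67.3098 Y75.8336
G1 X65.8604 Y76.8021
G1 X64.1507 Y77.1422
G1 X62.4410 Y76.8021
G1 X60.9916 Y75.8336
G1 X60.0231 Y74.3842
G1 X59.6830 Y72.6745
G1 X60.0231 Y70.9648
G1 X60.9916 Y69.5154
G1 X62.4410 Y68.5469
G1 X64.1507 Y68.2068
G1 X65.8604 Y68.5469
G1 X67.3098 Y69.5154
G1 X68.2783 Y70.9648
G1 X68.6184 Y72.6745
G0 X62.1545 Y128.9467
M4 S489
G1 X89.9039 Y128.9467 F1927
G1 X89.9039 Y117.3892
G1 X62.1545 Y117.3892
G1 X62.1545 Y128.9467
M5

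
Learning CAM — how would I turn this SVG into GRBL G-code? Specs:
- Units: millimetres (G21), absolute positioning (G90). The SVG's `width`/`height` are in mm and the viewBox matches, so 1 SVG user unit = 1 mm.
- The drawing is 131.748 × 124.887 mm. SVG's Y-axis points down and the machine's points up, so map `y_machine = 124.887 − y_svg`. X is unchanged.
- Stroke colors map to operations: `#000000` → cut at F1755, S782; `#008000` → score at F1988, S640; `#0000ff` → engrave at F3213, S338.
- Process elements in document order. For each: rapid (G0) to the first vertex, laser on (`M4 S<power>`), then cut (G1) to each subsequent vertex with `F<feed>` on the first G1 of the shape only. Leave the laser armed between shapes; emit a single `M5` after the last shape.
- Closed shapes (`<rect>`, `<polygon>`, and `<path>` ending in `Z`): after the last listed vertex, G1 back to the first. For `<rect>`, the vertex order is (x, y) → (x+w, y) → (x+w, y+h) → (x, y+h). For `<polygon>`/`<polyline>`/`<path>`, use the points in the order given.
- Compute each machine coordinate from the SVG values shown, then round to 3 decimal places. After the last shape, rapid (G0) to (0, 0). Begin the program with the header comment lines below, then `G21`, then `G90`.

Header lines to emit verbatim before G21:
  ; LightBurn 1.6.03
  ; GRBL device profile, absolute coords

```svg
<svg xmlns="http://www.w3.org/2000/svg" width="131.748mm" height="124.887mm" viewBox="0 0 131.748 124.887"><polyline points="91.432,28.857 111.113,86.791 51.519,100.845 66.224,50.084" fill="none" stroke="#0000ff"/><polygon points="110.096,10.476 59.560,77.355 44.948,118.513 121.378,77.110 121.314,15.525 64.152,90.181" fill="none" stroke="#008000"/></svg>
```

; LightBurn 1.6.03
; GRBL device profile, absolute coords
G21
G90
G0 X91.432 Y96.030
M4 S338
G1 X111.113 Y38.096 F3213
G1 X51.519 Y24.042
G1 X66.224 Y74.803
G0 X110.096 Y114.411
M4 S640
G1 X59.560 Y47.532 F1988
G1 X44.948 Y6.374
G1 X121.378 Y47.777
G1 X121.314 Y109.362
G1 X64.152 Y34.706
G1 X110.096 Y114.411
M5
G0 X0.000 Y0.000

1 u = 1 mm; y_m = 124.887 − y.

[1] `<polyline>` open polyline, #0000ff→engrave S338 F3213: (91.432,96.030) → (111.113,38.096) → (51.519,24.042) → (66.224,74.803)

[2] `<polygon>` closed polygon, #008000→score S640 F1988: (110.096,114.411) → (59.560,47.532) → (44.948,6.374) → (121.378,47.777) → (121.314,109.362) → (64.152,34.706) → (110.096,114.411) (closed)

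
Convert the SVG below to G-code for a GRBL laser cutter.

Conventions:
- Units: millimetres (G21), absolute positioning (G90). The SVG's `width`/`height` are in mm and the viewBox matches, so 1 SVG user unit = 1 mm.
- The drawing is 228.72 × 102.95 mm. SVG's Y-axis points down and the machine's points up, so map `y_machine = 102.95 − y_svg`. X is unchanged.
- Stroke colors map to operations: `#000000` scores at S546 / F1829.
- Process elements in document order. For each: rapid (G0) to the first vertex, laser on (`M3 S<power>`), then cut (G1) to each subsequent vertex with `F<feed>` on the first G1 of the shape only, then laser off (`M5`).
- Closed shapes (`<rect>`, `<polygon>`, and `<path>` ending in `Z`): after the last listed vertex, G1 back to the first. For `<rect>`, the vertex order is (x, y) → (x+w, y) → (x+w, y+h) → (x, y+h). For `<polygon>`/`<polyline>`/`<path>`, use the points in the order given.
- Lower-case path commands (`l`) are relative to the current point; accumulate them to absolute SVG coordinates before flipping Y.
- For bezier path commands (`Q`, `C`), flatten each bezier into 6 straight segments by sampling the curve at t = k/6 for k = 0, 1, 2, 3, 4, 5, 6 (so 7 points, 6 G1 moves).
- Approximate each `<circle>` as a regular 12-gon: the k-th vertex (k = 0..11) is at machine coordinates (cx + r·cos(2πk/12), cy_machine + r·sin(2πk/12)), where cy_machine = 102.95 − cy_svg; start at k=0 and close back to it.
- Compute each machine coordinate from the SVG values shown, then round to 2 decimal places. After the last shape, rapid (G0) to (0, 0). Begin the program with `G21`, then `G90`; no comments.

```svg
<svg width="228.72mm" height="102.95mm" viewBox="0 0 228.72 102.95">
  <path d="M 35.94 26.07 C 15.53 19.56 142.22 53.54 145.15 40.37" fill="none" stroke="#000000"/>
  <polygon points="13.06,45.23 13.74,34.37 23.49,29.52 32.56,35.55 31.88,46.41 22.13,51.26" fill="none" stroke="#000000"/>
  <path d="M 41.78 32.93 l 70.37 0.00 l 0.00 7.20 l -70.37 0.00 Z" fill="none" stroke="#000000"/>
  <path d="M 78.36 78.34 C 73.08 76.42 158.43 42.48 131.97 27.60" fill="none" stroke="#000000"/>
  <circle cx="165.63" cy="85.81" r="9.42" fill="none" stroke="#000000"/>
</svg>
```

1 u = 1 mm; y_m = 102.95 − y.

[1] `<path>` cubic bezier, #000000→score S546 F1829: (35.94,76.88) → (36.74,77.17) → (54.53,73.14) → (81.79,67.23) → (111.00,61.88) → (134.63,59.52) → (145.15,62.58)

[2] `<polygon>` regular polygon, #000000→score S546 F1829: (13.06,57.72) → (13.74,68.58) → (23.49,73.43) → (32.56,67.40) → (31.88,56.54) → (22.13,51.69) → (13.06,57.72) (closed)

[3] `<path>` rectangle, #000000→score S546 F1829: (41.78,70.02) → (112.15,70.02) → (112.15,62.82) → (41.78,62.82) → (41.78,70.02) (closed)

[4] `<path>` cubic bezier, #000000→score S546 F1829: (78.36,24.61) → (82.34,28.00) → (95.79,35.31) → (113.11,45.12) → (128.66,56.01) → (136.82,66.56) → (131.97,75.35)

[5] `<circle>` circle, #000000→score S546 F1829: (175.05,17.14) → (173.79,21.85) → (170.34,25.30) → (165.63,26.56) → (160.92,25.30) → (157.47,21.85) → (156.21,17.14) → (157.47,12.43) → (160.92,8.98) → (165.63,7.72) → (170.34,8.98) → (173.79,12.43) → (175.05,17.14) (closed)

G21
G90
G0 X35.94 Y76.88
M3 S546
G1 X36.74 Y77.17 F1829
G1 X54.53 Y73.14
G1 X81.79 Y67.23
G1 X111.00 Y61.88
G1 X134.63 Y59.52
G1 X145.15 Y62.58
M5
G0 X13.06 Y57.72
M3 S546
G1 X13.74 Y68.58 F1829
G1 X23.49 Y73.43
G1 X32.56 Y67.40
G1 X31.88 Y56.54
G1 X22.13 Y51.69
G1 X13.06 Y57.72
M5
G0 X41.78 Y70.02
M3 S546
G1 X112.15 Y70.02 F1829
G1 X112.15 Y62.82
G1 X41.78 Y62.82
G1 X41.78 Y70.02
M5
G0 X78.36 Y24.61
M3 S546
G1 X82.34 Y28.00 F1829
G1 X95.79 Y35.31
G1 X113.11 Y45.12
G1 X128.66 Y56.01
G1 X136.82 Y66.56
G1 X131.97 Y75.35
M5
G0 X175.05 Y17.14
M3 S546
G1 X173.79 Y21.85 F1829
G1 X170.34 Y25.30
G1 X165.63 Y26.56
G1 X160.92 Y25.30
G1 X157.47 Y21.85
G1 X156.21 Y17.14
G1 X157.47 Y12.43
G1 X160.92 Y8.98
G1 X165.63 Y7.72
G1 X170.34 Y8.98
G1 X173.79 Y12.43
G1 X175.05 Y17.14
M5
G0 X0.00 Y0.00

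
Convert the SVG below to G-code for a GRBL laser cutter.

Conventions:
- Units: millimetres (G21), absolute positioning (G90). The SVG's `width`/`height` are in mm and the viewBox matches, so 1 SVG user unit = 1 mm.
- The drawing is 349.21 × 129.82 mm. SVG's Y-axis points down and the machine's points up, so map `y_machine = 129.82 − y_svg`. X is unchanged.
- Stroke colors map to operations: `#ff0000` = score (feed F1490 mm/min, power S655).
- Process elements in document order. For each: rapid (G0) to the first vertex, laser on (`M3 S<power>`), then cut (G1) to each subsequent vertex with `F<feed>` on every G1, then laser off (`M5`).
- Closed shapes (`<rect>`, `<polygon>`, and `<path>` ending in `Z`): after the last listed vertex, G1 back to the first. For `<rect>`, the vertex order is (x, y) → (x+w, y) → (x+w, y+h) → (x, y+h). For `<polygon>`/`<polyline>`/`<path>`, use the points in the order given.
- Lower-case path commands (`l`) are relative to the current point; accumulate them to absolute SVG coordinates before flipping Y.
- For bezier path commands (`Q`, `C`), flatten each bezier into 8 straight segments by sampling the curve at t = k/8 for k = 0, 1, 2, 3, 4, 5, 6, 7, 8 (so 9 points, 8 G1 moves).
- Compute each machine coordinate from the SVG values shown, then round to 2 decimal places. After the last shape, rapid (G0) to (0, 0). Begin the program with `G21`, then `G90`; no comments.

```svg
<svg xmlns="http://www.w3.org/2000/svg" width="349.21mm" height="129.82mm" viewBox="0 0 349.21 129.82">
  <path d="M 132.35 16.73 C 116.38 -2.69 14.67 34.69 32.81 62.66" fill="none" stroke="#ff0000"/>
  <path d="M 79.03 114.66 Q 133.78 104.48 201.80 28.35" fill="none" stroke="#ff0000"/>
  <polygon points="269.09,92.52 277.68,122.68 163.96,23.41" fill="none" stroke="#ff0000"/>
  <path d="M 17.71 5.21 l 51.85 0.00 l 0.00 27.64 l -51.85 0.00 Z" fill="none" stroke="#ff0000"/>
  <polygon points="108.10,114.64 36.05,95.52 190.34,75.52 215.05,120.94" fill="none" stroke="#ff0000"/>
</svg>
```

1 u = 1 mm; y_m = 129.82 − y.

[1] `<path>` cubic bezier, #ff0000→score S655 F1490: (132.35,113.09) → (122.74,117.84) → (107.51,118.04) → (89.05,114.47) → (69.79,107.90) → (52.12,99.10) → (38.46,88.87) → (31.22,77.96) → (32.81,67.16)

[2] `<path>` quadratic bezier, #ff0000→score S655 F1490: (79.03,15.16) → (92.92,18.74) → (107.23,24.37) → (121.96,32.07) → (137.10,41.83) → (152.65,53.65) → (168.62,67.53) → (185.00,83.47) → (201.80,101.47)

[3] `<polygon>` closed polygon, #ff0000→score S655 F1490: (269.09,37.30) → (277.68,7.14) → (163.96,106.41) → (269.09,37.30) (closed)

[4] `<path>` rectangle, #ff0000→score S655 F1490: (17.71,124.61) → (69.56,124.61) → (69.56,96.97) → (17.71,96.97) → (17.71,124.61) (closed)

[5] `<polygon>` closed polygon, #ff0000→score S655 F1490: (108.10,15.18) → (36.05,34.30) → (190.34,54.30) → (215.05,8.88) → (108.10,15.18) (closed)

G21
G90
G0 X132.35 Y113.09
M3 S655
G1 X122.74 Y117.84 F1490
G1 X107.51 Y118.04 F1490
G1 X89.05 Y114.47 F1490
G1 X69.79 Y107.90 F1490
G1 X52.12 Y99.10 F1490
G1 X38.46 Y88.87 F1490
G1 X31.22 Y77.96 F1490
G1 X32.81 Y67.16 F1490
M5
G0 X79.03 Y15.16
M3 S655
G1 X92.92 Y18.74 F1490
G1 X107.23 Y24.37 F1490
G1 X121.96 Y32.07 F1490
G1 X137.10 Y41.83 F1490
G1 X152.65 Y53.65 F1490
G1 X168.62 Y67.53 F1490
G1 X185.00 Y83.47 F1490
G1 X201.80 Y101.47 F1490
M5
G0 X269.09 Y37.30
M3 S655
G1 X277.68 Y7.14 F1490
G1 X163.96 Y106.41 F1490
G1 X269.09 Y37.30 F1490
M5
G0 X17.71 Y124.61
M3 S655
G1 X69.56 Y124.61 F1490
G1 X69.56 Y96.97 F1490
G1 X17.71 Y96.97 F1490
G1 X17.71 Y124.61 F1490
M5
G0 X108.10 Y15.18
M3 S655
G1 X36.05 Y34.30 F1490
G1 X190.34 Y54.30 F1490
G1 X215.05 Y8.88 F1490
G1 X108.10 Y15.18 F1490
M5
G0 X0.00 Y0.00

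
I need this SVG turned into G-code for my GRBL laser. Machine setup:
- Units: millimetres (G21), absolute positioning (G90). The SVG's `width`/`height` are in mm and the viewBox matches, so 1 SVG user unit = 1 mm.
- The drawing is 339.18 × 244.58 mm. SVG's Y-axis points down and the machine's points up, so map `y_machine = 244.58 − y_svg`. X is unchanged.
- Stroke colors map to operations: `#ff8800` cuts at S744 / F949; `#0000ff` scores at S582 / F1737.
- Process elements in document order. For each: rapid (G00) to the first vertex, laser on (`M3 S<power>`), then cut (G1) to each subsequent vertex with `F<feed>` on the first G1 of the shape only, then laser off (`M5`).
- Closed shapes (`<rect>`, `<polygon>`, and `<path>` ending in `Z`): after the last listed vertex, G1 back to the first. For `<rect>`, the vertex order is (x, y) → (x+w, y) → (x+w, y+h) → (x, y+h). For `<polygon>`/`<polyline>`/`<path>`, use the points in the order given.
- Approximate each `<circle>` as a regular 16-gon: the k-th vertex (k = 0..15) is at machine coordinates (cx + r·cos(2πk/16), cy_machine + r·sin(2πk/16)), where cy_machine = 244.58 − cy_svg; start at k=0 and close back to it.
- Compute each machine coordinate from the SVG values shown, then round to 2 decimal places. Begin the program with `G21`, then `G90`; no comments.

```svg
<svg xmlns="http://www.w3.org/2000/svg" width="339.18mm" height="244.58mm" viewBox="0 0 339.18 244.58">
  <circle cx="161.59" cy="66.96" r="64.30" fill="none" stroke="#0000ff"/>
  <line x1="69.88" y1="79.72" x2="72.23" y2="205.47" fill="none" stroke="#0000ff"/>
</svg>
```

Since the viewBox matches the mm dimensions, user units are millimetres directly. The only transform is the Y-flip y_m = 244.58 − y_svg.

Shape 1 is a circle drawn with `<circle>`. Its stroke #0000ff means score at S582, F1737. After flipping Y the toolpath is (225.89,177.62) → (221.00,202.23) → (207.06,223.09) → (186.20,237.03) → (161.59,241.92) → (136.98,237.03) → (116.12,223.09) → (102.18,202.23) → (97.29,177.62) → (102.18,153.01) → (116.12,132.15) → (136.98,118.21) → (161.59,113.32) → (186.20,118.21) → (207.06,132.15) → (221.00,153.01) → (225.89,177.62), returning to the start.

Shape 2 is a line segment drawn with `<line>`. Its stroke #0000ff means score at S582, F1737. After flipping Y the toolpath is (69.88,164.86) → (72.23,39.11).

G21
G90
G00 X225.89 Y177.62
M3 S582
G1 X221.00 Y202.23 F1737
G1 X207.06 Y223.09
G1 X186.20 Y237.03
G1 X161.59 Y241.92
G1 X136.98 Y237.03
G1 X116.12 Y223.09
G1 X102.18 Y202.23
G1 X97.29 Y177.62
G1 X102.18 Y153.01
G1 X116.12 Y132.15
G1 X136.98 Y118.21
G1 X161.59 Y113.32
G1 X186.20 Y118.21
G1 X207.06 Y132.15
G1 X221.00 Y153.01
G1 X225.89 Y177.62
M5
G00 X69.88 Y164.86
M3 S582
G1 X72.23 Y39.11 F1737
M5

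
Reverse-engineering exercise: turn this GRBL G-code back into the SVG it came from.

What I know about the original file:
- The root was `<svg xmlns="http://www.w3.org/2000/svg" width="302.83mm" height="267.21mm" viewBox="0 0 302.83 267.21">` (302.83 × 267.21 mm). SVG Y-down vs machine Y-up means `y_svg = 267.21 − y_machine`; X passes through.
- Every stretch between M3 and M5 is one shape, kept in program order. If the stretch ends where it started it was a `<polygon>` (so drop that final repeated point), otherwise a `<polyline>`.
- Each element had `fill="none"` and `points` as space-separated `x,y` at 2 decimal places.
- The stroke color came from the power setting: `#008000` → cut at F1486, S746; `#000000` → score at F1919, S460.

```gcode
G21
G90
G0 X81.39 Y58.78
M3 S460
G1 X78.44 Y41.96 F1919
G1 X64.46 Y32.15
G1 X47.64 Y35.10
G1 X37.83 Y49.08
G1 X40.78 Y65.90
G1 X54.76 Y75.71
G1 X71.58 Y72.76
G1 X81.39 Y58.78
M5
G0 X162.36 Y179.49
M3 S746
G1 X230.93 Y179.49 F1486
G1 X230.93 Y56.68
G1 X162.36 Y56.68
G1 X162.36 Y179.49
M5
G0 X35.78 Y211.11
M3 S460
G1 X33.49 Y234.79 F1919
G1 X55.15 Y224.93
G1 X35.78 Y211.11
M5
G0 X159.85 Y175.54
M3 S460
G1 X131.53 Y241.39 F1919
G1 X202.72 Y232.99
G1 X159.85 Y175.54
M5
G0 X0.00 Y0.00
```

Each laser-on run becomes one SVG element. Flip Y back into SVG space with y_svg = 267.21 − y_machine.

Run 1: S460 ⇒ score layer `#000000`. The run returns to its start, so emit a `<polygon>` with points (Y-flipped): 81.39,208.43 78.44,225.25 64.46,235.06 47.64,232.11 37.83,218.13 40.78,201.31 54.76,191.50 71.58,194.45.

Run 2: the run's S746 means `#008000` (cut). The run returns to its start, so emit a `<polygon>` with points (Y-flipped): 162.36,87.72 230.93,87.72 230.93,210.53 162.36,210.53.

Run 3: S460 ⇒ score layer `#000000`. The run returns to its start, so emit a `<polygon>` with points (Y-flipped): 35.78,56.10 33.49,32.42 55.15,42.28.

Run 4: the run's S460 means `#000000` (score). The run returns to its start, so emit a `<polygon>` with points (Y-flipped): 159.85,91.67 131.53,25.82 202.72,34.22.

<svg xmlns="http://www.w3.org/2000/svg" width="302.83mm" height="267.21mm" viewBox="0 0 302.83 267.21">
  <polygon points="81.39,208.43 78.44,225.25 64.46,235.06 47.64,232.11 37.83,218.13 40.78,201.31 54.76,191.50 71.58,194.45" fill="none" stroke="#000000"/>
  <polygon points="162.36,87.72 230.93,87.72 230.93,210.53 162.36,210.53" fill="none" stroke="#008000"/>
  <polygon points="35.78,56.10 33.49,32.42 55.15,42.28" fill="none" stroke="#000000"/>
  <polygon points="159.85,91.67 131.53,25.82 202.72,34.22" fill="none" stroke="#000000"/>
</svg>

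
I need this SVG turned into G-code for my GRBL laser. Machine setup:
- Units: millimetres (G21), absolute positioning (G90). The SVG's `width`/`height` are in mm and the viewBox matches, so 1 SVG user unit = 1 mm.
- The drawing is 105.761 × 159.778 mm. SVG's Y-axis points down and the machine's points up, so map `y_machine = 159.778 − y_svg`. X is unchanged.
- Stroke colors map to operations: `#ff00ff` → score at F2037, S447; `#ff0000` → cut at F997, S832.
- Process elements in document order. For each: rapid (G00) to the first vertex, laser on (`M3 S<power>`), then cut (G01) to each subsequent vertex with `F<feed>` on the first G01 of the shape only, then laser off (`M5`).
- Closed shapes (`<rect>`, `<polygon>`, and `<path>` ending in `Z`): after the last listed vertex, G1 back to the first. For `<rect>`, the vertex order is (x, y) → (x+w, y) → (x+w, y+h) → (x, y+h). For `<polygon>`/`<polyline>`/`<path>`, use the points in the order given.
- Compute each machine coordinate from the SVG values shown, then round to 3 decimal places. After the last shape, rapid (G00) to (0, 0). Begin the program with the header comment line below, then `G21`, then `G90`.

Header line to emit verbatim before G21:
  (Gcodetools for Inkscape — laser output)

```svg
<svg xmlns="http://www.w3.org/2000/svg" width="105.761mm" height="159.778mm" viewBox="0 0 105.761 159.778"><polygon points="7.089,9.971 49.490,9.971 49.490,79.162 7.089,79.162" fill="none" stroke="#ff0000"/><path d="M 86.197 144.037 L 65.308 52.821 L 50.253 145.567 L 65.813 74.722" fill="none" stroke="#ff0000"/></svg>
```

1 u = 1 mm; y_m = 159.778 − y.

[1] `<polygon>` rectangle, #ff0000→cut S832 F997: (7.089,149.807) → (49.490,149.807) → (49.490,80.616) → (7.089,80.616) → (7.089,149.807) (closed)

[2] `<path>` open polyline, #ff0000→cut S832 F997: (86.197,15.741) → (65.308,106.957) → (50.253,14.211) → (65.813,85.056)

(Gcodetools for Inkscape — laser output)
G21
G90
G00 X7.089 Y149.807
M3 S832
G01 X49.490 Y149.807 F997
G01 X49.490 Y80.616
G01 X7.089 Y80.616
G01 X7.089 Y149.807
M5
G00 X86.197 Y15.741
M3 S832
G01 X65.308 Y106.957 F997
G01 X50.253 Y14.211
G01 X65.813 Y85.056
M5
G00 X0.000 Y0.000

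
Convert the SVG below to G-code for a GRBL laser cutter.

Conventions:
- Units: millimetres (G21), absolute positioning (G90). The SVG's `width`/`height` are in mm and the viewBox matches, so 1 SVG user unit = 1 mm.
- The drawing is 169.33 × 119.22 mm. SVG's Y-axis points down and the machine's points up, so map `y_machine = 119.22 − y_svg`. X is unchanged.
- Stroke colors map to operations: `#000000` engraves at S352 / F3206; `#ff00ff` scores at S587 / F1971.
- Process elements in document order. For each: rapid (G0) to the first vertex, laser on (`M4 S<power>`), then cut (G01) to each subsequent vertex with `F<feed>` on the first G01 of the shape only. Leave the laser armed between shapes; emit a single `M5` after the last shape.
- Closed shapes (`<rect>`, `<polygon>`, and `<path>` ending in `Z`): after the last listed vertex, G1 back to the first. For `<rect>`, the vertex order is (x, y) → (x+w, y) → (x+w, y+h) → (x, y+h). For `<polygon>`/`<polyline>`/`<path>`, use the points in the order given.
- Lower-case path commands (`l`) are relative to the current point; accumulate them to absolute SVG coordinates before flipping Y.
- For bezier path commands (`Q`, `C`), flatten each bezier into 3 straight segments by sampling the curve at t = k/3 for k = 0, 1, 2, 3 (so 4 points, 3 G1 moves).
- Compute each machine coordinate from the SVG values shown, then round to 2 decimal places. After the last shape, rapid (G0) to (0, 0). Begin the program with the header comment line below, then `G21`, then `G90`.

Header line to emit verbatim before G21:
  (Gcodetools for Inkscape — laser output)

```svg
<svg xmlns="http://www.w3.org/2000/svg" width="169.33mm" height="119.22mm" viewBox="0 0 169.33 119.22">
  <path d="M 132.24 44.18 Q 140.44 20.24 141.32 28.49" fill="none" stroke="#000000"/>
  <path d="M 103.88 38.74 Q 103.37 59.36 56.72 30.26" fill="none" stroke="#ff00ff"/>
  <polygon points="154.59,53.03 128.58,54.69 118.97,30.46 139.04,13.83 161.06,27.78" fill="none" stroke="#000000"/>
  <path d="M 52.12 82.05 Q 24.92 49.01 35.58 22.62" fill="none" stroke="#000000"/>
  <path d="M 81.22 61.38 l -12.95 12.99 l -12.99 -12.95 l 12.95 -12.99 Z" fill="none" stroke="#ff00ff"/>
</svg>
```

1 u = 1 mm; y_m = 119.22 − y.

[1] `<path>` quadratic bezier, #000000→engrave S352 F3206: (132.24,75.04) → (136.89,87.42) → (139.92,92.65) → (141.32,90.73)

[2] `<path>` quadratic bezier, #ff00ff→score S587 F1971: (103.88,80.48) → (98.41,72.26) → (82.69,75.08) → (56.72,88.96)

[3] `<polygon>` regular polygon, #000000→engrave S352 F3206: (154.59,66.19) → (128.58,64.53) → (118.97,88.76) → (139.04,105.39) → (161.06,91.44) → (154.59,66.19) (closed)

[4] `<path>` quadratic bezier, #000000→engrave S352 F3206: (52.12,37.17) → (38.19,58.46) → (32.68,78.27) → (35.58,96.60)

[5] `<path>` regular polygon, #ff00ff→score S587 F1971: (81.22,57.84) → (68.27,44.85) → (55.28,57.80) → (68.23,70.79) → (81.22,57.84) (closed)

(Gcodetools for Inkscape — laser output)
G21
G90
G0 X132.24 Y75.04
M4 S352
G01 X136.89 Y87.42 F3206
G01 X139.92 Y92.65
G01 X141.32 Y90.73
G0 X103.88 Y80.48
M4 S587
G01 X98.41 Y72.26 F1971
G01 X82.69 Y75.08
G01 X56.72 Y88.96
G0 X154.59 Y66.19
M4 S352
G01 X128.58 Y64.53 F3206
G01 X118.97 Y88.76
G01 X139.04 Y105.39
G01 X161.06 Y91.44
G01 X154.59 Y66.19
G0 X52.12 Y37.17
M4 S352
G01 X38.19 Y58.46 F3206
G01 X32.68 Y78.27
G01 X35.58 Y96.60
G0 X81.22 Y57.84
M4 S587
G01 X68.27 Y44.85 F1971
G01 X55.28 Y57.80
G01 X68.23 Y70.79
G01 X81.22 Y57.84
M5
G0 X0.00 Y0.00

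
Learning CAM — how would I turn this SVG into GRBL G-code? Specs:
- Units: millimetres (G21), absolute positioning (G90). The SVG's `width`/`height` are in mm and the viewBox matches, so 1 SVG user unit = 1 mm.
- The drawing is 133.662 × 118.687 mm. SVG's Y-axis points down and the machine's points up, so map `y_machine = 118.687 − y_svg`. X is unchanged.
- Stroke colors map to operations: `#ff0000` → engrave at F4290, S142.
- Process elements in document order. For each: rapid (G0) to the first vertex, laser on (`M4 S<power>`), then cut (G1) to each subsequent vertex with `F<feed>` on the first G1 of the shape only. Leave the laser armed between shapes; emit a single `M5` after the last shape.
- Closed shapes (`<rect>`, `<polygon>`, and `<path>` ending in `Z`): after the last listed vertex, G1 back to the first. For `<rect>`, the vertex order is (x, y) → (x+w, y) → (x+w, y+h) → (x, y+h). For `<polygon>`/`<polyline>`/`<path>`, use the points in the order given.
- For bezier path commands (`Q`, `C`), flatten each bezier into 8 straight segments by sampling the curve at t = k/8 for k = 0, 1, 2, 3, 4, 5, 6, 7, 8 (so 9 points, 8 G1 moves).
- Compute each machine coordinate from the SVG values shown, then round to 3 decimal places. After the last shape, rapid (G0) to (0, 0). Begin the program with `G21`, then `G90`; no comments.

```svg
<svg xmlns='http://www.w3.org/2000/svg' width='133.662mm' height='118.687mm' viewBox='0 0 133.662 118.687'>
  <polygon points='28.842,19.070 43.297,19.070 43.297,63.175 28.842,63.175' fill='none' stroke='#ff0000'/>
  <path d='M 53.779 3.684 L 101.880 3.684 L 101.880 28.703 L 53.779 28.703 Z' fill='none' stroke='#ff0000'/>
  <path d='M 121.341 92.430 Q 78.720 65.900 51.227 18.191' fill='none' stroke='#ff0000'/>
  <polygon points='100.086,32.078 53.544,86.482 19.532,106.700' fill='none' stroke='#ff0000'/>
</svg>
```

G21
G90
G0 X28.842 Y99.617
M4 S142
G1 X43.297 Y99.617 F4290
G1 X43.297 Y55.512
G1 X28.842 Y55.512
G1 X28.842 Y99.617
G0 X53.779 Y115.003
M4 S142
G1 X101.880 Y115.003 F4290
G1 X101.880 Y89.984
G1 X53.779 Y89.984
G1 X53.779 Y115.003
G0 X121.341 Y26.257
M4 S142
G1 X110.922 Y33.220 F4290
G1 X100.976 Y40.846
G1 X91.503 Y49.133
G1 X82.502 Y58.082
G1 X73.974 Y67.693
G1 X65.919 Y77.965
G1 X58.337 Y88.900
G1 X51.227 Y100.496
G0 X100.086 Y86.609
M4 S142
G1 X53.544 Y32.205 F4290
G1 X19.532 Y11.987
G1 X100.086 Y86.609
M5
G0 X0.000 Y0.000

viewBox `0 0 133.662 118.687` with mm width/height → 1 unit = 1 mm. Flip: y_m = 118.687 − y_svg.

**Shape 1** — `<polygon>` rectangle, stroke `#ff0000` → engrave (S142, F4290). Machine vertices: (28.842,99.617) → (43.297,99.617) → (43.297,55.512) → (28.842,55.512) → (28.842,99.617). Closed: final G1 returns to the first vertex.

**Shape 2** — `<path>` rectangle, stroke `#ff0000` → engrave (S142, F4290). Machine vertices: (53.779,115.003) → (101.880,115.003) → (101.880,89.984) → (53.779,89.984) → (53.779,115.003). Closed: final G1 returns to the first vertex.

**Shape 3** — `<path>` quadratic bezier, stroke `#ff0000` → engrave (S142, F4290). Control points (SVG): P0=(121.341,92.430), P1=(78.720,65.900), P2=(51.227,18.191); sampled at t=k/8. Machine vertices: (121.341,26.257) → (110.922,33.220) → (100.976,40.846) → (91.503,49.133) → (82.502,58.082) → (73.974,67.693) → (65.919,77.965) → (58.337,88.900) → (51.227,100.496). Open path.

**Shape 4** — `<polygon>` closed polygon, stroke `#ff0000` → engrave (S142, F4290). Machine vertices: (100.086,86.609) → (53.544,32.205) → (19.532,11.987) → (100.086,86.609). Closed: final G1 returns to the first vertex.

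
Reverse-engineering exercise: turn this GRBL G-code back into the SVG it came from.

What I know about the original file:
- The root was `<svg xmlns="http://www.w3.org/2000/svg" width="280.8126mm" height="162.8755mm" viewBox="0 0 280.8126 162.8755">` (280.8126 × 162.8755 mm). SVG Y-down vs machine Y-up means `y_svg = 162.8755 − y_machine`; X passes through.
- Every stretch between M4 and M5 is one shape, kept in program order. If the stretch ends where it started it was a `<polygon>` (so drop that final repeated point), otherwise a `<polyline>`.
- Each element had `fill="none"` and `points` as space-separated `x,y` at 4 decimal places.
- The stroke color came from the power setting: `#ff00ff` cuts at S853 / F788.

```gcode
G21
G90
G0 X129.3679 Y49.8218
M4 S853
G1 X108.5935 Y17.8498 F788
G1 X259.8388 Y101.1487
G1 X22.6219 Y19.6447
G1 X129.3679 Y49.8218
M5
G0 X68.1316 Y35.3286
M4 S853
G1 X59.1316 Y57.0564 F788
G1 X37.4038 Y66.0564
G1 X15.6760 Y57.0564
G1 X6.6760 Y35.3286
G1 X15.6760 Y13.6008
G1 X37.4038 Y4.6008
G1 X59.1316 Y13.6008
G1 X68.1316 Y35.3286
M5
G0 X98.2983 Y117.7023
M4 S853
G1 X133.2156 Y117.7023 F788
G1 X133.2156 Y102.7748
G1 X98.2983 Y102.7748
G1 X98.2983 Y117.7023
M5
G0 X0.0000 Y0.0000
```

y_svg = 162.8755 − y_m. Every run uses S853, so all elements get stroke `#ff00ff` (cut).

[1] closed run; points: 129.3679,113.0537 108.5935,145.0257 259.8388,61.7268 22.6219,143.2308

[2] closed run; points: 68.1316,127.5469 59.1316,105.8191 37.4038,96.8191 15.6760,105.8191 6.6760,127.5469 15.6760,149.2747 37.4038,158.2747 59.1316,149.2747

[3] closed run; points: 98.2983,45.1732 133.2156,45.1732 133.2156,60.1007 98.2983,60.1007

<svg xmlns="http://www.w3.org/2000/svg" width="280.8126mm" height="162.8755mm" viewBox="0 0 280.8126 162.8755">
  <polygon points="129.3679,113.0537 108.5935,145.0257 259.8388,61.7268 22.6219,143.2308" fill="none" stroke="#ff00ff"/>
  <polygon points="68.1316,127.5469 59.1316,105.8191 37.4038,96.8191 15.6760,105.8191 6.6760,127.5469 15.6760,149.2747 37.4038,158.2747 59.1316,149.2747" fill="none" stroke="#ff00ff"/>
  <polygon points="98.2983,45.1732 133.2156,45.1732 133.2156,60.1007 98.2983,60.1007" fill="none" stroke="#ff00ff"/>
</svg>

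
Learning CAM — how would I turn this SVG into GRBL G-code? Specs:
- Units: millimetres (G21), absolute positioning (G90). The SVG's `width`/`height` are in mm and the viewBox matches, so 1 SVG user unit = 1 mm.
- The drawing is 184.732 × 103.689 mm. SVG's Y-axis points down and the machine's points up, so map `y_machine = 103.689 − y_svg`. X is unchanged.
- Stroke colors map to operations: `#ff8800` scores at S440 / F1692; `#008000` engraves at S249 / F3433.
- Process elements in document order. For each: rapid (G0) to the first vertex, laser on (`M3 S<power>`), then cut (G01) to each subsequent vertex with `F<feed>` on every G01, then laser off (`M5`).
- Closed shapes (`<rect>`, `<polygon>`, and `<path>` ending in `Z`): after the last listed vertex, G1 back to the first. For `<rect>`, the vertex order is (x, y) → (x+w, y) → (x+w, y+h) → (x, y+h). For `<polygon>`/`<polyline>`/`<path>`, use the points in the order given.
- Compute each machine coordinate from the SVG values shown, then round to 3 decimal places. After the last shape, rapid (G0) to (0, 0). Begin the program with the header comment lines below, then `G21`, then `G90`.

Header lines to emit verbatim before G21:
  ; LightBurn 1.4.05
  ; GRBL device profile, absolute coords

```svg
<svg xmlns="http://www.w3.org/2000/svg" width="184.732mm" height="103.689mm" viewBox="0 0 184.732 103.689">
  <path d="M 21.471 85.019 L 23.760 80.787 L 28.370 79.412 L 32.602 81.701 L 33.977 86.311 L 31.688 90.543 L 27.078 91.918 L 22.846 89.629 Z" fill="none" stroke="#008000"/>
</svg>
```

; LightBurn 1.4.05
; GRBL device profile, absolute coords
G21
G90
G0 X21.471 Y18.670
M3 S249
G01 X23.760 Y22.902 F3433
G01 X28.370 Y24.277 F3433
G01 X32.602 Y21.988 F3433
G01 X33.977 Y17.378 F3433
G01 X31.688 Y13.146 F3433
G01 X27.078 Y11.771 F3433
G01 X22.846 Y14.060 F3433
G01 X21.471 Y18.670 F3433
M5
G0 X0.000 Y0.000

1 u = 1 mm; y_m = 103.689 − y.

[1] `<path>` regular polygon, #008000→engrave S249 F3433: (21.471,18.670) → (23.760,22.902) → (28.370,24.277) → (32.602,21.988) → (33.977,17.378) → (31.688,13.146) → (27.078,11.771) → (22.846,14.060) → (21.471,18.670) (closed)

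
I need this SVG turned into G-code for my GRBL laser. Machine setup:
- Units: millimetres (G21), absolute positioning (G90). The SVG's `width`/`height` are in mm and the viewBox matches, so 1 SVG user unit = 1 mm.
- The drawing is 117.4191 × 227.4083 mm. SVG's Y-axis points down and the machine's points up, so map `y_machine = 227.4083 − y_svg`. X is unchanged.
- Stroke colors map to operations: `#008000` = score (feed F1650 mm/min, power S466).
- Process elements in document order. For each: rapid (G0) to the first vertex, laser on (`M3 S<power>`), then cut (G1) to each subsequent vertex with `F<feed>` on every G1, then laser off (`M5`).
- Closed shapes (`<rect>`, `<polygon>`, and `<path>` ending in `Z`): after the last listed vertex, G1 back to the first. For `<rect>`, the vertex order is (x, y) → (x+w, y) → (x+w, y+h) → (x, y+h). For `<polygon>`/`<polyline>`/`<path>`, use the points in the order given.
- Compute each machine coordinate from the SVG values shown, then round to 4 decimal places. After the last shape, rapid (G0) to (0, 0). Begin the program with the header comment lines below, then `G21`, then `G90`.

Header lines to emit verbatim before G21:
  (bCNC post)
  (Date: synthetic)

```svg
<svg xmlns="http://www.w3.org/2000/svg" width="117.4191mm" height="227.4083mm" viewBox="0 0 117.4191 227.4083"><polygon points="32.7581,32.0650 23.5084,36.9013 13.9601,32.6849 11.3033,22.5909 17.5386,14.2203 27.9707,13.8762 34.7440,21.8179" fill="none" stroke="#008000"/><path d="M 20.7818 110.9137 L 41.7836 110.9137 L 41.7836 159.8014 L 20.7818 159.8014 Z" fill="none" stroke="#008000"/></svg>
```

Since the viewBox matches the mm dimensions, user units are millimetres directly. The only transform is the Y-flip y_m = 227.4083 − y_svg.

Shape 1 is a regular polygon drawn with `<polygon>`. Its stroke #008000 means score at S466, F1650. After flipping Y the toolpath is (32.7581,195.3433) → (23.5084,190.5070) → (13.9601,194.7234) → (11.3033,204.8174) → (17.5386,213.1880) → (27.9707,213.5321) → (34.7440,205.5904) → (32.7581,195.3433), returning to the start.

Shape 2 is a rectangle drawn with `<path>`. Its stroke #008000 means score at S466, F1650. After flipping Y the toolpath is (20.7818,116.4946) → (41.7836,116.4946) → (41.7836,67.6069) → (20.7818,67.6069) → (20.7818,116.4946), returning to the start.

(bCNC post)
(Date: synthetic)
G21
G90
G0 X32.7581 Y195.3433
M3 S466
G1 X23.5084 Y190.5070 F1650
G1 X13.9601 Y194.7234 F1650
G1 X11.3033 Y204.8174 F1650
G1 X17.5386 Y213.1880 F1650
G1 X27.9707 Y213.5321 F1650
G1 X34.7440 Y205.5904 F1650
G1 X32.7581 Y195.3433 F1650
M5
G0 X20.7818 Y116.4946
M3 S466
G1 X41.7836 Y116.4946 F1650
G1 X41.7836 Y67.6069 F1650
G1 X20.7818 Y67.6069 F1650
G1 X20.7818 Y116.4946 F1650
M5
G0 X0.0000 Y0.0000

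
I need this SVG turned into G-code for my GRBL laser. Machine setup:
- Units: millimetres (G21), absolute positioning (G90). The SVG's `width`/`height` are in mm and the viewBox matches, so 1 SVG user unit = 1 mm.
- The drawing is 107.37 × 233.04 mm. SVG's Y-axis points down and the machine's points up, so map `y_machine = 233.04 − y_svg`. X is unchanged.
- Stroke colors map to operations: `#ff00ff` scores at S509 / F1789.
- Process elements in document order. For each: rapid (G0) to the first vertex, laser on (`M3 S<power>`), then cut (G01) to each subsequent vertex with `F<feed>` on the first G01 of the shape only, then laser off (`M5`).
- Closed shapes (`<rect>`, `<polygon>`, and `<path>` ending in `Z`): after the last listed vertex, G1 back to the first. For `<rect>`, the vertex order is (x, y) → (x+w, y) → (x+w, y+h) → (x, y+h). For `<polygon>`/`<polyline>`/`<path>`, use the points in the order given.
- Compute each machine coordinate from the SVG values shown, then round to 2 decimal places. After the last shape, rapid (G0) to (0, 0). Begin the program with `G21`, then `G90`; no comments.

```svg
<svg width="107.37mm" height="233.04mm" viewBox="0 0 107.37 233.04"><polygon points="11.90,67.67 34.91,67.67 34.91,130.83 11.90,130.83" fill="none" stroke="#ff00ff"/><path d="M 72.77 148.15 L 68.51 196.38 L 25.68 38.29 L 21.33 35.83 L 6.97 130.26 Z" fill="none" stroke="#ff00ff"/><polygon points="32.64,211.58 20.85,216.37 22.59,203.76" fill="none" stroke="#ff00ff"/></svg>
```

G21
G90
G0 X11.90 Y165.37
M3 S509
G01 X34.91 Y165.37 F1789
G01 X34.91 Y102.21
G01 X11.90 Y102.21
G01 X11.90 Y165.37
M5
G0 X72.77 Y84.89
M3 S509
G01 X68.51 Y36.66 F1789
G01 X25.68 Y194.75
G01 X21.33 Y197.21
G01 X6.97 Y102.78
G01 X72.77 Y84.89
M5
G0 X32.64 Y21.46
M3 S509
G01 X20.85 Y16.67 F1789
G01 X22.59 Y29.28
G01 X32.64 Y21.46
M5
G0 X0.00 Y0.00

viewBox `0 0 107.37 233.04` with mm width/height → 1 unit = 1 mm. Flip: y_m = 233.04 − y_svg.

**Shape 1** — `<polygon>` rectangle, stroke `#ff00ff` → score (S509, F1789). Machine vertices: (11.90,165.37) → (34.91,165.37) → (34.91,102.21) → (11.90,102.21) → (11.90,165.37). Closed: final G1 returns to the first vertex.

**Shape 2** — `<path>` closed polygon, stroke `#ff00ff` → score (S509, F1789). Machine vertices: (72.77,84.89) → (68.51,36.66) → (25.68,194.75) → (21.33,197.21) → (6.97,102.78) → (72.77,84.89). Closed: final G1 returns to the first vertex.

**Shape 3** — `<polygon>` regular polygon, stroke `#ff00ff` → score (S509, F1789). Machine vertices: (32.64,21.46) → (20.85,16.67) → (22.59,29.28) → (32.64,21.46). Closed: final G1 returns to the first vertex.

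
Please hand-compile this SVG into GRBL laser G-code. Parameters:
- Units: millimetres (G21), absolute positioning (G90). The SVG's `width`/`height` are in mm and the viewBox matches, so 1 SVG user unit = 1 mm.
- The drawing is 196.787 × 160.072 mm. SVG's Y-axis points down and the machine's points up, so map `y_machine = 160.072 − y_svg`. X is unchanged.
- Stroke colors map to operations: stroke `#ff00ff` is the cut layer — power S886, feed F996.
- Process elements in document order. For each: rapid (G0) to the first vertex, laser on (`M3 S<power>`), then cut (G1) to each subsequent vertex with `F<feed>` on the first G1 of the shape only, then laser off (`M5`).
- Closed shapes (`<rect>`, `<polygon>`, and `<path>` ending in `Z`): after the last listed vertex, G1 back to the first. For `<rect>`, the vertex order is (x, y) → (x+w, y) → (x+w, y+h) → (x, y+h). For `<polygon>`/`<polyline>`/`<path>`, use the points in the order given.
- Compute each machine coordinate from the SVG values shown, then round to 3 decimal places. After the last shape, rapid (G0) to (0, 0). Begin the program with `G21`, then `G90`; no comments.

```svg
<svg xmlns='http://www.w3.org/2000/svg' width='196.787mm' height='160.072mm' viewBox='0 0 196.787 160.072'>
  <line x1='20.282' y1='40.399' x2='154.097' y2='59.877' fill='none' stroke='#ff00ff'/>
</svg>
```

G21
G90
G0 X20.282 Y119.673
M3 S886
G1 X154.097 Y100.195 F996
M5
G0 X0.000 Y0.000

viewBox `0 0 196.787 160.072` with mm width/height → 1 unit = 1 mm. Flip: y_m = 160.072 − y_svg.

**Shape 1** — `<line>` line segment, stroke `#ff00ff` → cut (S886, F996). Machine vertices: (20.282,119.673) → (154.097,100.195). Open path.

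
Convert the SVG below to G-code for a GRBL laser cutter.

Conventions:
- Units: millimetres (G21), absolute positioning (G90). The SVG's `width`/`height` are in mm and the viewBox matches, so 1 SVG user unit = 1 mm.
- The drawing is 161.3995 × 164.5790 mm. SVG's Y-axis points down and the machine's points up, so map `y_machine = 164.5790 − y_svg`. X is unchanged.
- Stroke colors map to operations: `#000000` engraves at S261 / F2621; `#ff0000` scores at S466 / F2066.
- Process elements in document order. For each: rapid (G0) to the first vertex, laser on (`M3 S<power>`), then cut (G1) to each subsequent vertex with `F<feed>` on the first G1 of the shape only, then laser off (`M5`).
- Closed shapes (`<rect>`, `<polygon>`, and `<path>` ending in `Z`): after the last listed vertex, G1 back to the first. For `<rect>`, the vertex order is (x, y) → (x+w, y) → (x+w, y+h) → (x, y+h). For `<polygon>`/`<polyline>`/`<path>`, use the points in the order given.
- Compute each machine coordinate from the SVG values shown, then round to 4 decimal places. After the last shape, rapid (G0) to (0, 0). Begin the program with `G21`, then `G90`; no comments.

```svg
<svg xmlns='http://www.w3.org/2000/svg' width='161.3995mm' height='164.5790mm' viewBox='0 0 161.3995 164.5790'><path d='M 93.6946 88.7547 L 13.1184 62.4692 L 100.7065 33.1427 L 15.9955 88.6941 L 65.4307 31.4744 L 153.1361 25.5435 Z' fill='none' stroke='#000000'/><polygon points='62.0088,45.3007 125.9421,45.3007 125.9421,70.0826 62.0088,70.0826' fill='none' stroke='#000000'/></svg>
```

G21
G90
G0 X93.6946 Y75.8243
M3 S261
G1 X13.1184 Y102.1098 F2621
G1 X100.7065 Y131.4363
G1 X15.9955 Y75.8849
G1 X65.4307 Y133.1046
G1 X153.1361 Y139.0355
G1 X93.6946 Y75.8243
M5
G0 X62.0088 Y119.2783
M3 S261
G1 X125.9421 Y119.2783 F2621
G1 X125.9421 Y94.4964
G1 X62.0088 Y94.4964
G1 X62.0088 Y119.2783
M5
G0 X0.0000 Y0.0000

viewBox `0 0 161.3995 164.5790` with mm width/height → 1 unit = 1 mm. Flip: y_m = 164.5790 − y_svg.

**Shape 1** — `<path>` closed polygon, stroke `#000000` → engrave (S261, F2621). Machine vertices: (93.6946,75.8243) → (13.1184,102.1098) → (100.7065,131.4363) → (15.9955,75.8849) → (65.4307,133.1046) → (153.1361,139.0355) → (93.6946,75.8243). Closed: final G1 returns to the first vertex.

**Shape 2** — `<polygon>` rectangle, stroke `#000000` → engrave (S261, F2621). Machine vertices: (62.0088,119.2783) → (125.9421,119.2783) → (125.9421,94.4964) → (62.0088,94.4964) → (62.0088,119.2783). Closed: final G1 returns to the first vertex.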